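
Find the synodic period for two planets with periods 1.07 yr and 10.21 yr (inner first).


1/P_syn = |1/P1 - 1/P2| = |1/1.07 - 1/10.21| => P_syn = 1.1953

1.1953 years


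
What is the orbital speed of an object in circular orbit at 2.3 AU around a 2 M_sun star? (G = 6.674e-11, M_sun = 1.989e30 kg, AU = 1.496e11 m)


v = sqrt(GM/r) = sqrt(6.674e-11 * 3.978e+30 / 3.441e+11) = 27777.6675

27777.6675 m/s


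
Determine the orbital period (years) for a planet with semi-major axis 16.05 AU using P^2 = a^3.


P = a^(3/2) = 16.05^1.5 = 64.3002

64.3002 years


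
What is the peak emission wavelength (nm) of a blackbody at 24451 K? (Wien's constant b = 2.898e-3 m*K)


lam_max = b / T = 2.898e-3 / 24451 = 1.185e-07 m = 118.5228 nm

118.5228 nm


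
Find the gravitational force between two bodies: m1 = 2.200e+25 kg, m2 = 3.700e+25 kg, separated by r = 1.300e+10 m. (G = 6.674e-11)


F = G*m1*m2/r^2 = 6.674e-11 * 2.200e+25 * 3.700e+25 / (1.300e+10)^2 = 6.674e-11 * 8.140e+50 / 1.690e+20 = 3.215e+20

3.215e+20 N


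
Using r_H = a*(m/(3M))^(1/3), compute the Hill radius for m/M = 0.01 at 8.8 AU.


r_H = a * (m/3M)^(1/3) = 8.8 * (0.01/3)^(1/3) = 1.3145

1.3145 AU


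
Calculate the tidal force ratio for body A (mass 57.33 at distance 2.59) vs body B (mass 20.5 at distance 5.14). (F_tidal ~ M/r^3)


Ratio = (M1/r1^3) / (M2/r2^3) = (57.33/2.59^3) / (20.5/5.14^3) = 21.8584

21.8584


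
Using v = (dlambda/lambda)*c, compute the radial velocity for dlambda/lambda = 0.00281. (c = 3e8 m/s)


v = (dlambda/lambda) * c = 0.00281 * 3e8 = 843000.0

843000.0 m/s


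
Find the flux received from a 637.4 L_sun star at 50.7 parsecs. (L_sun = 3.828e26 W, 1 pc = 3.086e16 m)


F = L / (4*pi*d^2) = 2.440e+29 / (4*pi*(1.565e+18)^2) = 7.932e-09

7.932e-09 W/m^2


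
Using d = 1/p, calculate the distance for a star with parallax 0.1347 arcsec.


d = 1/p = 1/0.1347 = 7.4239

7.4239 pc


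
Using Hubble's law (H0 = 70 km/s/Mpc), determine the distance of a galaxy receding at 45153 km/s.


d = v / H0 = 45153 / 70 = 645.0429

645.0429 Mpc


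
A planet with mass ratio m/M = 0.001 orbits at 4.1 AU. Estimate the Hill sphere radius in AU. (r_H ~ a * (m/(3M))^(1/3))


r_H = a * (m/3M)^(1/3) = 4.1 * (0.001/3)^(1/3) = 0.2843

0.2843 AU


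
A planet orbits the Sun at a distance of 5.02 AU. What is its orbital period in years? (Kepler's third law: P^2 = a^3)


P = a^(3/2) = 5.02^1.5 = 11.2475

11.2475 years


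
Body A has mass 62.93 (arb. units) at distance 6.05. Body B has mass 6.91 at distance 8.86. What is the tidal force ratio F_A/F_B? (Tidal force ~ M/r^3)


Ratio = (M1/r1^3) / (M2/r2^3) = (62.93/6.05^3) / (6.91/8.86^3) = 28.6032

28.6032


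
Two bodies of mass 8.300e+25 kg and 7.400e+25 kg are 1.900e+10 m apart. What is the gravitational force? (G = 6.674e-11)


F = G*m1*m2/r^2 = 6.674e-11 * 8.300e+25 * 7.400e+25 / (1.900e+10)^2 = 6.674e-11 * 6.142e+51 / 3.610e+20 = 1.136e+21

1.136e+21 N


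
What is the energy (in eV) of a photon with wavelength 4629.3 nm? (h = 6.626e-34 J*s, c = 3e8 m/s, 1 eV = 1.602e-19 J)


E = hc/lambda = 6.626e-34 * 3e8 / 4.629e-06 = 4.294e-20 J = 0.268 eV

0.268 eV


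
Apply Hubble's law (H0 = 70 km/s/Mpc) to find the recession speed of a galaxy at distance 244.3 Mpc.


v = H0 * d = 70 * 244.3 = 17101.0

17101.0 km/s


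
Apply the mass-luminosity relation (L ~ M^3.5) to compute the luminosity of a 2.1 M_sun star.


L/L_sun = (M/M_sun)^3.5 = 2.1^3.5 = 13.4205

13.4205 L_sun


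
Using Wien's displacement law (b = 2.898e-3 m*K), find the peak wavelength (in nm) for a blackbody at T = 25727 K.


lam_max = b / T = 2.898e-3 / 25727 = 1.126e-07 m = 112.6443 nm

112.6443 nm


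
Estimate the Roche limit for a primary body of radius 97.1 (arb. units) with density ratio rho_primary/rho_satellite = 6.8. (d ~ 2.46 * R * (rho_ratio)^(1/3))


d_Roche = 2.46 * 97.1 * 6.8^(1/3) = 452.5403

452.5403


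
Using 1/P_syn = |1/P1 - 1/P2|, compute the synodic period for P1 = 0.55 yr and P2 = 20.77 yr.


1/P_syn = |1/P1 - 1/P2| = |1/0.55 - 1/20.77| => P_syn = 0.565

0.565 years


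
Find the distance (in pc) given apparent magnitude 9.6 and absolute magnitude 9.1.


d = 10^((m - M + 5)/5) = 10^((9.6 - 9.1 + 5)/5) = 12.5893

12.5893 pc


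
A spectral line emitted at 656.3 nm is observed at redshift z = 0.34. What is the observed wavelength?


lam_obs = lam_emit * (1 + z) = 656.3 * (1 + 0.34) = 879.442

879.442 nm


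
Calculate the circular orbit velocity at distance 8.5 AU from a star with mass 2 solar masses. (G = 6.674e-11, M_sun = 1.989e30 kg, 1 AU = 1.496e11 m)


v = sqrt(GM/r) = sqrt(6.674e-11 * 3.978e+30 / 1.272e+12) = 14449.4139

14449.4139 m/s


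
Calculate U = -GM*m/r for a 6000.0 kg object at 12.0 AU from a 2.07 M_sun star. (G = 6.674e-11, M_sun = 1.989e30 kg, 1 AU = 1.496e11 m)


M = 2.07 * 1.989e30 kg = 4.11723e+30 kg; r = 12.0 AU * 1.496e11 m/AU = 1.7952e+12 m. U = -GM*m/r = -(6.674e-11 * 4.11723e+30 * 6000.0) / 1.7952e+12 = -9.184e+11

-9.184e+11 J


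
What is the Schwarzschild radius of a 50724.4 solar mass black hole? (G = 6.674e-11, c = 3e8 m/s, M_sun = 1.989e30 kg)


M = 50724.4 * 1.989e30 kg = 1.008908316e+35 kg. rs = 2GM/c^2 = 2 * 6.674e-11 * 1.008908316e+35 / (3e8)^2 = 1.496e+08

1.496e+08 m


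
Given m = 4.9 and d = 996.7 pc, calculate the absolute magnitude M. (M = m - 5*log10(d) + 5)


M = m - 5*log10(d) + 5 = 4.9 - 5*log10(996.7) + 5 = -5.0928

-5.0928


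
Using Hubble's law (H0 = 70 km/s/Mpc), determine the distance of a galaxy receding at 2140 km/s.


d = v / H0 = 2140 / 70 = 30.5714

30.5714 Mpc


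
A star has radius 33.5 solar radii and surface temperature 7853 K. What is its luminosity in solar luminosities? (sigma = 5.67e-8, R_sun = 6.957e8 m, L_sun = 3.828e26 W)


R = 33.5 * 6.957e8 m = 2.330595e+10 m. L = 4*pi*R^2*sigma*T^4 = 4*pi*(2.330595e+10)^2 * 5.67e-8 * 7853^4 = 1.471868238e+30 W. L/L_sun = 1.471868238e+30 / 3.828e26 = 3845.0058

3845.0058 L_sun


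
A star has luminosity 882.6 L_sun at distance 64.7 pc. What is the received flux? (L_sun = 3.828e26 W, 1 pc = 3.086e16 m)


F = L / (4*pi*d^2) = 3.379e+29 / (4*pi*(1.997e+18)^2) = 6.744e-09

6.744e-09 W/m^2


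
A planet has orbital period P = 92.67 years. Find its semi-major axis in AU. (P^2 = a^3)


a = P^(2/3) = 92.67^(2/3) = 20.4782

20.4782 AU


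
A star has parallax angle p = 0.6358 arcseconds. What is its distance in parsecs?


d = 1/p = 1/0.6358 = 1.5728

1.5728 pc


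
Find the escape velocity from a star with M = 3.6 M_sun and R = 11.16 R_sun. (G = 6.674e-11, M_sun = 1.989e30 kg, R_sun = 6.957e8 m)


M = 3.6 * 1.989e30 kg = 7.1604e+30 kg; R = 11.16 * 6.957e8 m = 7.764012e+09 m. v_esc = sqrt(2GM/R) = sqrt(2 * 6.674e-11 * 7.1604e+30 / 7.764012e+09) = 350859.8246

350859.8246 m/s


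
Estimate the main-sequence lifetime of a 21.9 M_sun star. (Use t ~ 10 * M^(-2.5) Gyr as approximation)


t = 10 * M^(-2.5) = 10 * 21.9^(-2.5) = 0.0045

0.0045 Gyr


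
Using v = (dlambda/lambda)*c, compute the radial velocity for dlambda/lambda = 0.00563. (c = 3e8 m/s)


v = (dlambda/lambda) * c = 0.00563 * 3e8 = 1.689e+06

1.689e+06 m/s


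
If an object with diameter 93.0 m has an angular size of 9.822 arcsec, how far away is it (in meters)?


D = size / theta_rad, theta_rad = 9.822 * pi/(180*3600) = 4.762e-05, D = 1.953e+06

1.953e+06 m


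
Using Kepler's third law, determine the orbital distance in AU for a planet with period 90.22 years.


a = P^(2/3) = 90.22^(2/3) = 20.1157

20.1157 AU


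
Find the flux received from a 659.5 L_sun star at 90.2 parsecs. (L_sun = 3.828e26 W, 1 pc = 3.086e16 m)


F = L / (4*pi*d^2) = 2.525e+29 / (4*pi*(2.784e+18)^2) = 2.593e-09

2.593e-09 W/m^2


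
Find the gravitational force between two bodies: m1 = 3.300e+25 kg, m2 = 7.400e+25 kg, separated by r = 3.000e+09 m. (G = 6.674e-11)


F = G*m1*m2/r^2 = 6.674e-11 * 3.300e+25 * 7.400e+25 / (3.000e+09)^2 = 6.674e-11 * 2.442e+51 / 9.000e+18 = 1.811e+22

1.811e+22 N


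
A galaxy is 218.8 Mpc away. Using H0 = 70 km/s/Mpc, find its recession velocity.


v = H0 * d = 70 * 218.8 = 15316.0

15316.0 km/s


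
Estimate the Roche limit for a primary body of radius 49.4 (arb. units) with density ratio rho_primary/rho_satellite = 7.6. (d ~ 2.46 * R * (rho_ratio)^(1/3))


d_Roche = 2.46 * 49.4 * 7.6^(1/3) = 238.9277

238.9277


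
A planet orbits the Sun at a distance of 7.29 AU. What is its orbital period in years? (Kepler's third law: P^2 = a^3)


P = a^(3/2) = 7.29^1.5 = 19.683

19.683 years


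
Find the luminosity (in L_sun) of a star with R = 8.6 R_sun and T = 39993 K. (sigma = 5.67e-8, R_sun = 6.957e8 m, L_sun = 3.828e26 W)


R = 8.6 * 6.957e8 m = 5.98302e+09 m. L = 4*pi*R^2*sigma*T^4 = 4*pi*(5.98302e+09)^2 * 5.67e-8 * 39993^4 = 6.52483847e+31 W. L/L_sun = 6.52483847e+31 / 3.828e26 = 170450.3258

170450.3258 L_sun


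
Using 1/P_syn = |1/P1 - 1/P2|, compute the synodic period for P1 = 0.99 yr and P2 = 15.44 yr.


1/P_syn = |1/P1 - 1/P2| = |1/0.99 - 1/15.44| => P_syn = 1.0578

1.0578 years


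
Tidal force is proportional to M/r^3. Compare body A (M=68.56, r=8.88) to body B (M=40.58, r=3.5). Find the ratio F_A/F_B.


Ratio = (M1/r1^3) / (M2/r2^3) = (68.56/8.88^3) / (40.58/3.5^3) = 0.1034

0.1034


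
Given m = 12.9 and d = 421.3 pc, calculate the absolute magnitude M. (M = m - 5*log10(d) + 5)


M = m - 5*log10(d) + 5 = 12.9 - 5*log10(421.3) + 5 = 4.777

4.777


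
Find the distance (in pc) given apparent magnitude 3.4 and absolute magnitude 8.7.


d = 10^((m - M + 5)/5) = 10^((3.4 - 8.7 + 5)/5) = 0.871

0.871 pc


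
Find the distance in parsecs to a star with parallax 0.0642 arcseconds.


d = 1/p = 1/0.0642 = 15.5763

15.5763 pc


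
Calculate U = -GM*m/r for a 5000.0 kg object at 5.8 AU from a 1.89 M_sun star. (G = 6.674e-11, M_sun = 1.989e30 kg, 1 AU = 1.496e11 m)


M = 1.89 * 1.989e30 kg = 3.75921e+30 kg; r = 5.8 AU * 1.496e11 m/AU = 8.6768e+11 m. U = -GM*m/r = -(6.674e-11 * 3.75921e+30 * 5000.0) / 8.6768e+11 = -1.446e+12

-1.446e+12 J


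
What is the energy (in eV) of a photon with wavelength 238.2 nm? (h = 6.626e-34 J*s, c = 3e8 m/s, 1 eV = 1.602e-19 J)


E = hc/lambda = 6.626e-34 * 3e8 / 2.382e-07 = 8.345e-19 J = 5.2092 eV

5.2092 eV


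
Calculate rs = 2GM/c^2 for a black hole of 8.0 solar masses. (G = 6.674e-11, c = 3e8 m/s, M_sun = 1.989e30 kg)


M = 8.0 * 1.989e30 kg = 1.5912e+31 kg. rs = 2GM/c^2 = 2 * 6.674e-11 * 1.5912e+31 / (3e8)^2 = 23599.264

23599.264 m


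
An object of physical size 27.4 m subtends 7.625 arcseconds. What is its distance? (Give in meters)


D = size / theta_rad, theta_rad = 7.625 * pi/(180*3600) = 3.697e-05, D = 741200.7464

741200.7464 m


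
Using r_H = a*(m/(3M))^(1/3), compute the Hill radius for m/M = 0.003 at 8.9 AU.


r_H = a * (m/3M)^(1/3) = 8.9 * (0.003/3)^(1/3) = 0.89

0.89 AU


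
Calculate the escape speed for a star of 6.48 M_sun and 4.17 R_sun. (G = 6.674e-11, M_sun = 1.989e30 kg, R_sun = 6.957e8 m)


M = 6.48 * 1.989e30 kg = 1.288872e+31 kg; R = 4.17 * 6.957e8 m = 2.901069e+09 m. v_esc = sqrt(2GM/R) = sqrt(2 * 6.674e-11 * 1.288872e+31 / 2.901069e+09) = 770076.6664

770076.6664 m/s


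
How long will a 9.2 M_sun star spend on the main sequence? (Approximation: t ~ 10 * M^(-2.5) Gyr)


t = 10 * M^(-2.5) = 10 * 9.2^(-2.5) = 0.039

0.039 Gyr


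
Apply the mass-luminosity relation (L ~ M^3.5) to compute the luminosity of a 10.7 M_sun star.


L/L_sun = (M/M_sun)^3.5 = 10.7^3.5 = 4007.2203

4007.2203 L_sun


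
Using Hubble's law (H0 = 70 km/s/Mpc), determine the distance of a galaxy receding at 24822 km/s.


d = v / H0 = 24822 / 70 = 354.6

354.6 Mpc


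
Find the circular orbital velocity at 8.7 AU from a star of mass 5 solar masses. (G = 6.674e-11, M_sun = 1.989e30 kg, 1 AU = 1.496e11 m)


v = sqrt(GM/r) = sqrt(6.674e-11 * 9.945e+30 / 1.302e+12) = 22582.3988

22582.3988 m/s


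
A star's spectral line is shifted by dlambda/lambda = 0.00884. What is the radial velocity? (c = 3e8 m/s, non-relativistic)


v = (dlambda/lambda) * c = 0.00884 * 3e8 = 2.652e+06

2.652e+06 m/s


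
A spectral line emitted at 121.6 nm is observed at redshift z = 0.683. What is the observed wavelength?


lam_obs = lam_emit * (1 + z) = 121.6 * (1 + 0.683) = 204.6528

204.6528 nm


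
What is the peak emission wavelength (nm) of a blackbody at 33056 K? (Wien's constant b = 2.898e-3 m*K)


lam_max = b / T = 2.898e-3 / 33056 = 8.767e-08 m = 87.6694 nm

87.6694 nm


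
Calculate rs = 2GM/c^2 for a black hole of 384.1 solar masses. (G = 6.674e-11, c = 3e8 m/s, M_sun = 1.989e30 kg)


M = 384.1 * 1.989e30 kg = 7.639749e+32 kg. rs = 2GM/c^2 = 2 * 6.674e-11 * 7.639749e+32 / (3e8)^2 = 1.133e+06

1.133e+06 m


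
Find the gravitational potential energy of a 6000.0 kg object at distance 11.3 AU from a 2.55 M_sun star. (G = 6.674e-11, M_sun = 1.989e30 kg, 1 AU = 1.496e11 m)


M = 2.55 * 1.989e30 kg = 5.07195e+30 kg; r = 11.3 AU * 1.496e11 m/AU = 1.69048e+12 m. U = -GM*m/r = -(6.674e-11 * 5.07195e+30 * 6000.0) / 1.69048e+12 = -1.201e+12

-1.201e+12 J


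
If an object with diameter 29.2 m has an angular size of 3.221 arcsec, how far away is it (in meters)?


D = size / theta_rad, theta_rad = 3.221 * pi/(180*3600) = 1.562e-05, D = 1.870e+06

1.870e+06 m


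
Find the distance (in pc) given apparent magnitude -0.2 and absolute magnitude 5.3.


d = 10^((m - M + 5)/5) = 10^((-0.2 - 5.3 + 5)/5) = 0.7943

0.7943 pc


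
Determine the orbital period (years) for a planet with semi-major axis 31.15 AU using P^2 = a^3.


P = a^(3/2) = 31.15^1.5 = 173.855

173.855 years


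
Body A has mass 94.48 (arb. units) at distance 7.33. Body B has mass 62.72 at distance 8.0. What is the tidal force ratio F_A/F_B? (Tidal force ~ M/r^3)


Ratio = (M1/r1^3) / (M2/r2^3) = (94.48/7.33^3) / (62.72/8.0^3) = 1.9584

1.9584


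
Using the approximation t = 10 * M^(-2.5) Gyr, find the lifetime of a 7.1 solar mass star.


t = 10 * M^(-2.5) = 10 * 7.1^(-2.5) = 0.0744

0.0744 Gyr


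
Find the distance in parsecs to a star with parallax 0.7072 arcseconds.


d = 1/p = 1/0.7072 = 1.414

1.414 pc


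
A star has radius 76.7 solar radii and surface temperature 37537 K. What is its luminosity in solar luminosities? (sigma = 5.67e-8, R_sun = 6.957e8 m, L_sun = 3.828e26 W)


R = 76.7 * 6.957e8 m = 5.336019e+10 m. L = 4*pi*R^2*sigma*T^4 = 4*pi*(5.336019e+10)^2 * 5.67e-8 * 37537^4 = 4.027781464e+33 W. L/L_sun = 4.027781464e+33 / 3.828e26 = 1.052e+07

1.052e+07 L_sun


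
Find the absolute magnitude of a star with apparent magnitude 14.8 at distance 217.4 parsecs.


M = m - 5*log10(d) + 5 = 14.8 - 5*log10(217.4) + 5 = 8.1137

8.1137


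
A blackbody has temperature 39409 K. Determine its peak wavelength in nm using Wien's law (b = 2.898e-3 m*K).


lam_max = b / T = 2.898e-3 / 39409 = 7.354e-08 m = 73.5365 nm

73.5365 nm


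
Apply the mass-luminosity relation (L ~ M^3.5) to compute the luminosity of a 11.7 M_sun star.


L/L_sun = (M/M_sun)^3.5 = 11.7^3.5 = 5478.3593

5478.3593 L_sun


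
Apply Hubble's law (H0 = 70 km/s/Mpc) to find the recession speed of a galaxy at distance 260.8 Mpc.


v = H0 * d = 70 * 260.8 = 18256.0

18256.0 km/s


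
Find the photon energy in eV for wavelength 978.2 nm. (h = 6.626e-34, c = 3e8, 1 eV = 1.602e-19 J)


E = hc/lambda = 6.626e-34 * 3e8 / 9.782e-07 = 2.032e-19 J = 1.2685 eV

1.2685 eV


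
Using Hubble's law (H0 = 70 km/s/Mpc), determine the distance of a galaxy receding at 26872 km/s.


d = v / H0 = 26872 / 70 = 383.8857

383.8857 Mpc


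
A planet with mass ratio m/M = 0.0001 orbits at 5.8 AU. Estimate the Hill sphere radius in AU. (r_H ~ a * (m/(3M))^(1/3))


r_H = a * (m/3M)^(1/3) = 5.8 * (0.0001/3)^(1/3) = 0.1867

0.1867 AU


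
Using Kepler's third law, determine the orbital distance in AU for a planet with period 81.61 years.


a = P^(2/3) = 81.61^(2/3) = 18.8146

18.8146 AU


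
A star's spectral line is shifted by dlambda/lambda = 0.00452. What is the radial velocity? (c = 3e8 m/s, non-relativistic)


v = (dlambda/lambda) * c = 0.00452 * 3e8 = 1.356e+06

1.356e+06 m/s


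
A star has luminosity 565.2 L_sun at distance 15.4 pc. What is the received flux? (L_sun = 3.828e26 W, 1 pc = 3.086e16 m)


F = L / (4*pi*d^2) = 2.164e+29 / (4*pi*(4.752e+17)^2) = 7.623e-08

7.623e-08 W/m^2


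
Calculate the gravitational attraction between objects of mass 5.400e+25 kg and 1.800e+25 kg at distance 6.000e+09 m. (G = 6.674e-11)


F = G*m1*m2/r^2 = 6.674e-11 * 5.400e+25 * 1.800e+25 / (6.000e+09)^2 = 6.674e-11 * 9.720e+50 / 3.600e+19 = 1.802e+21

1.802e+21 N


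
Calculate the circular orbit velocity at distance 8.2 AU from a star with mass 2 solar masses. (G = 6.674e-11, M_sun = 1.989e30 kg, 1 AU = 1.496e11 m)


v = sqrt(GM/r) = sqrt(6.674e-11 * 3.978e+30 / 1.227e+12) = 14711.3581

14711.3581 m/s


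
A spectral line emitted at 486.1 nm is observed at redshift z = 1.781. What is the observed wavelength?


lam_obs = lam_emit * (1 + z) = 486.1 * (1 + 1.781) = 1351.8441

1351.8441 nm


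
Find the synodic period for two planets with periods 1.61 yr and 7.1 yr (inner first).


1/P_syn = |1/P1 - 1/P2| = |1/1.61 - 1/7.1| => P_syn = 2.0821

2.0821 years


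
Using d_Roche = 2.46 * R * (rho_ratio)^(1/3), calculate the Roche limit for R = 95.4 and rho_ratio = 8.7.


d_Roche = 2.46 * 95.4 * 8.7^(1/3) = 482.677

482.677


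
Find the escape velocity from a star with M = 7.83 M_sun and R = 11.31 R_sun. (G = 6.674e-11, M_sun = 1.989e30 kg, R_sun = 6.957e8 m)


M = 7.83 * 1.989e30 kg = 1.557387e+31 kg; R = 11.31 * 6.957e8 m = 7.868367e+09 m. v_esc = sqrt(2GM/R) = sqrt(2 * 6.674e-11 * 1.557387e+31 / 7.868367e+09) = 514001.1225

514001.1225 m/s


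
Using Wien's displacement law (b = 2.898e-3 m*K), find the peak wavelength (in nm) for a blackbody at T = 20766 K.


lam_max = b / T = 2.898e-3 / 20766 = 1.396e-07 m = 139.555 nm

139.555 nm


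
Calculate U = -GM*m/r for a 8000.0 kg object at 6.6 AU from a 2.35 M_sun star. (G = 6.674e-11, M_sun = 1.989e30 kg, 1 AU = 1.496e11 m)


M = 2.35 * 1.989e30 kg = 4.67415e+30 kg; r = 6.6 AU * 1.496e11 m/AU = 9.8736e+11 m. U = -GM*m/r = -(6.674e-11 * 4.67415e+30 * 8000.0) / 9.8736e+11 = -2.528e+12

-2.528e+12 J


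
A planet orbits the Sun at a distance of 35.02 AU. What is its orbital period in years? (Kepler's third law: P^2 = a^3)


P = a^(3/2) = 35.02^1.5 = 207.2403

207.2403 years


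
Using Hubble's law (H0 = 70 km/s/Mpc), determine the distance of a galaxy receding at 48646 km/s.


d = v / H0 = 48646 / 70 = 694.9429

694.9429 Mpc


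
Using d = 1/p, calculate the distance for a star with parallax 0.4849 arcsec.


d = 1/p = 1/0.4849 = 2.0623

2.0623 pc


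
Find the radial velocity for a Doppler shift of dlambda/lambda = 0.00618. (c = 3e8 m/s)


v = (dlambda/lambda) * c = 0.00618 * 3e8 = 1.854e+06

1.854e+06 m/s


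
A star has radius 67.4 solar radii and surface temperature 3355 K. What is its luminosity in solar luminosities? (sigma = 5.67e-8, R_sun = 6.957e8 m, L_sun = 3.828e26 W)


R = 67.4 * 6.957e8 m = 4.689018e+10 m. L = 4*pi*R^2*sigma*T^4 = 4*pi*(4.689018e+10)^2 * 5.67e-8 * 3355^4 = 1.98484602e+29 W. L/L_sun = 1.98484602e+29 / 3.828e26 = 518.5073

518.5073 L_sun


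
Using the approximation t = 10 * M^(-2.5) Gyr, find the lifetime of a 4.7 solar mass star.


t = 10 * M^(-2.5) = 10 * 4.7^(-2.5) = 0.2088

0.2088 Gyr


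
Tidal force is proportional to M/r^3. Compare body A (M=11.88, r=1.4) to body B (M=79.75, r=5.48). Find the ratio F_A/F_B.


Ratio = (M1/r1^3) / (M2/r2^3) = (11.88/1.4^3) / (79.75/5.48^3) = 8.9339

8.9339


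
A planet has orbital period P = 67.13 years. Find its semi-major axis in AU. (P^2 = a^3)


a = P^(2/3) = 67.13^(2/3) = 16.5175

16.5175 AU


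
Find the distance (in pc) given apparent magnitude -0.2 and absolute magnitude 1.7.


d = 10^((m - M + 5)/5) = 10^((-0.2 - 1.7 + 5)/5) = 4.1687

4.1687 pc


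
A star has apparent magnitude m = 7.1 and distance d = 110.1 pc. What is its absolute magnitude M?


M = m - 5*log10(d) + 5 = 7.1 - 5*log10(110.1) + 5 = 1.8911

1.8911


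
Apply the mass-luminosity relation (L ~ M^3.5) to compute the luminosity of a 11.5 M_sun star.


L/L_sun = (M/M_sun)^3.5 = 11.5^3.5 = 5157.5381

5157.5381 L_sun


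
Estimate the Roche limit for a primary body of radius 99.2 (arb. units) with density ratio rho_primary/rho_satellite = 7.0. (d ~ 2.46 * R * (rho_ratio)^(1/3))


d_Roche = 2.46 * 99.2 * 7.0^(1/3) = 466.8164

466.8164


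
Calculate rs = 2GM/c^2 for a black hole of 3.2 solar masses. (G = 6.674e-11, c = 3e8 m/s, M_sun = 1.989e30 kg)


M = 3.2 * 1.989e30 kg = 6.3648e+30 kg. rs = 2GM/c^2 = 2 * 6.674e-11 * 6.3648e+30 / (3e8)^2 = 9439.7056

9439.7056 m


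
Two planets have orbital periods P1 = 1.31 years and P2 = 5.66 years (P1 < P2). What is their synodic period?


1/P_syn = |1/P1 - 1/P2| = |1/1.31 - 1/5.66| => P_syn = 1.7045

1.7045 years


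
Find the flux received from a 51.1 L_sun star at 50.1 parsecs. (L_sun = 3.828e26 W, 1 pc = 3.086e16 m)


F = L / (4*pi*d^2) = 1.956e+28 / (4*pi*(1.546e+18)^2) = 6.512e-10

6.512e-10 W/m^2


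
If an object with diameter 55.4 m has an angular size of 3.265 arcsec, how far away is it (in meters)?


D = size / theta_rad, theta_rad = 3.265 * pi/(180*3600) = 1.583e-05, D = 3.500e+06

3.500e+06 m


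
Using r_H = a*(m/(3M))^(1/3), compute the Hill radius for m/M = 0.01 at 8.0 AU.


r_H = a * (m/3M)^(1/3) = 8.0 * (0.01/3)^(1/3) = 1.195

1.195 AU


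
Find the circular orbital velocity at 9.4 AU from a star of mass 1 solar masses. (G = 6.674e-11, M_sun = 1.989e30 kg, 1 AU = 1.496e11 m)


v = sqrt(GM/r) = sqrt(6.674e-11 * 1.989e+30 / 1.406e+12) = 9715.8493

9715.8493 m/s


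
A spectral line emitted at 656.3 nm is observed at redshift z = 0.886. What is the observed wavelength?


lam_obs = lam_emit * (1 + z) = 656.3 * (1 + 0.886) = 1237.7818

1237.7818 nm


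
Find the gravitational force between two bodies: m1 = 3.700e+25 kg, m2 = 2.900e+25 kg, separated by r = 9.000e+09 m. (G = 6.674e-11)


F = G*m1*m2/r^2 = 6.674e-11 * 3.700e+25 * 2.900e+25 / (9.000e+09)^2 = 6.674e-11 * 1.073e+51 / 8.100e+19 = 8.841e+20

8.841e+20 N


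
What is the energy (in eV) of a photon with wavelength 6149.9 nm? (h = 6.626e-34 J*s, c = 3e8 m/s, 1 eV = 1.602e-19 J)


E = hc/lambda = 6.626e-34 * 3e8 / 6.150e-06 = 3.232e-20 J = 0.2018 eV

0.2018 eV


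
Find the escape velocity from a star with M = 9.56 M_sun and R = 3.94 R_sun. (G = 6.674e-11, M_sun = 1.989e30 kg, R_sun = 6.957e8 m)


M = 9.56 * 1.989e30 kg = 1.901484e+31 kg; R = 3.94 * 6.957e8 m = 2.741058e+09 m. v_esc = sqrt(2GM/R) = sqrt(2 * 6.674e-11 * 1.901484e+31 / 2.741058e+09) = 962266.4056

962266.4056 m/s


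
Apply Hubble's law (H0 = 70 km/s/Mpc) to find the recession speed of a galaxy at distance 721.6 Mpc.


v = H0 * d = 70 * 721.6 = 50512.0

50512.0 km/s


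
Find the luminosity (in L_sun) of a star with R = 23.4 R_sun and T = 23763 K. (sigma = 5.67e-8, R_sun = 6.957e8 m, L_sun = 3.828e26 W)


R = 23.4 * 6.957e8 m = 1.627938e+10 m. L = 4*pi*R^2*sigma*T^4 = 4*pi*(1.627938e+10)^2 * 5.67e-8 * 23763^4 = 6.021070558e+31 W. L/L_sun = 6.021070558e+31 / 3.828e26 = 157290.2444

157290.2444 L_sun


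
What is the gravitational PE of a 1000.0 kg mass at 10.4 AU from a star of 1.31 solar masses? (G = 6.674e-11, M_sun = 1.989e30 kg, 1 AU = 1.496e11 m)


M = 1.31 * 1.989e30 kg = 2.60559e+30 kg; r = 10.4 AU * 1.496e11 m/AU = 1.55584e+12 m. U = -GM*m/r = -(6.674e-11 * 2.60559e+30 * 1000.0) / 1.55584e+12 = -1.118e+11

-1.118e+11 J


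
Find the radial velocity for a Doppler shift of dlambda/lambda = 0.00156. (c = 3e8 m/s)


v = (dlambda/lambda) * c = 0.00156 * 3e8 = 468000.0

468000.0 m/s


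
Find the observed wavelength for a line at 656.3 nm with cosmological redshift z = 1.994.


lam_obs = lam_emit * (1 + z) = 656.3 * (1 + 1.994) = 1964.9622

1964.9622 nm


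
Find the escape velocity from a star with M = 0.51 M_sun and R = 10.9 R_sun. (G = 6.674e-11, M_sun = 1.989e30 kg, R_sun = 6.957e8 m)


M = 0.51 * 1.989e30 kg = 1.01439e+30 kg; R = 10.9 * 6.957e8 m = 7.58313e+09 m. v_esc = sqrt(2GM/R) = sqrt(2 * 6.674e-11 * 1.01439e+30 / 7.58313e+09) = 133624.5722

133624.5722 m/s


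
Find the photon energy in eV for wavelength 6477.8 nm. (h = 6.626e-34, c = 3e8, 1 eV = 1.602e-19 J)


E = hc/lambda = 6.626e-34 * 3e8 / 6.478e-06 = 3.069e-20 J = 0.1916 eV

0.1916 eV


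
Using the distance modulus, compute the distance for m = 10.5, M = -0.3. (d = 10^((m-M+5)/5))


d = 10^((m - M + 5)/5) = 10^((10.5 - -0.3 + 5)/5) = 1445.4398

1445.4398 pc


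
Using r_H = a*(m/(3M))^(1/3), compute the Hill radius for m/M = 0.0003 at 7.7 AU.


r_H = a * (m/3M)^(1/3) = 7.7 * (0.0003/3)^(1/3) = 0.3574

0.3574 AU


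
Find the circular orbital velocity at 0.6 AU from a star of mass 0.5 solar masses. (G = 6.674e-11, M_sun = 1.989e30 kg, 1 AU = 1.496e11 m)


v = sqrt(GM/r) = sqrt(6.674e-11 * 9.945e+29 / 8.976e+10) = 27192.809

27192.809 m/s


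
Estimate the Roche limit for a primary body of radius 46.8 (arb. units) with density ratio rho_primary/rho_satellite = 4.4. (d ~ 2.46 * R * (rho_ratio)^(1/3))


d_Roche = 2.46 * 46.8 * 4.4^(1/3) = 188.6536

188.6536


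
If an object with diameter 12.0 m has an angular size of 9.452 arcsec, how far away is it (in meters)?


D = size / theta_rad, theta_rad = 9.452 * pi/(180*3600) = 4.582e-05, D = 261868.1417

261868.1417 m


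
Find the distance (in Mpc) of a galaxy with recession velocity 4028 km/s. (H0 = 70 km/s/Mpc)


d = v / H0 = 4028 / 70 = 57.5429

57.5429 Mpc


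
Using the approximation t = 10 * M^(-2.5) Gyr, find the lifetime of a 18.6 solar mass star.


t = 10 * M^(-2.5) = 10 * 18.6^(-2.5) = 0.0067

0.0067 Gyr


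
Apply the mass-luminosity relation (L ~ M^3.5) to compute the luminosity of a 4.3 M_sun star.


L/L_sun = (M/M_sun)^3.5 = 4.3^3.5 = 164.8692

164.8692 L_sun


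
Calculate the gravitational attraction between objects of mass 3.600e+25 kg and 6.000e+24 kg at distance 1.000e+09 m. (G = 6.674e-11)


F = G*m1*m2/r^2 = 6.674e-11 * 3.600e+25 * 6.000e+24 / (1.000e+09)^2 = 6.674e-11 * 2.160e+50 / 1.000e+18 = 1.442e+22

1.442e+22 N


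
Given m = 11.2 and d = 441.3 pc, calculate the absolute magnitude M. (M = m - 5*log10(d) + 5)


M = m - 5*log10(d) + 5 = 11.2 - 5*log10(441.3) + 5 = 2.9763

2.9763


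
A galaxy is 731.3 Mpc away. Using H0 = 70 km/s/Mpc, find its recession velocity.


v = H0 * d = 70 * 731.3 = 51191.0

51191.0 km/s


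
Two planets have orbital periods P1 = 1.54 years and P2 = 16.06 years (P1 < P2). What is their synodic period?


1/P_syn = |1/P1 - 1/P2| = |1/1.54 - 1/16.06| => P_syn = 1.7033

1.7033 years


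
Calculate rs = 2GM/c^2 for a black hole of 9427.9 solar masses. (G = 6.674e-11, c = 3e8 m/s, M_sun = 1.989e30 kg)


M = 9427.9 * 1.989e30 kg = 1.87520931e+34 kg. rs = 2GM/c^2 = 2 * 6.674e-11 * 1.87520931e+34 / (3e8)^2 = 2.781e+07

2.781e+07 m


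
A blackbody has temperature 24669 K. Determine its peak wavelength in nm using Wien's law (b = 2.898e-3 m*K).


lam_max = b / T = 2.898e-3 / 24669 = 1.175e-07 m = 117.4754 nm

117.4754 nm


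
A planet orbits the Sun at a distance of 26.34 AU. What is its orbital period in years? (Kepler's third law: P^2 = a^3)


P = a^(3/2) = 26.34^1.5 = 135.1835

135.1835 years


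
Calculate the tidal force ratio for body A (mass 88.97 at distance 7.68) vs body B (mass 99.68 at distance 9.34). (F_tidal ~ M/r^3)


Ratio = (M1/r1^3) / (M2/r2^3) = (88.97/7.68^3) / (99.68/9.34^3) = 1.6054

1.6054


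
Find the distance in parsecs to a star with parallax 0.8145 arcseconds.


d = 1/p = 1/0.8145 = 1.2277

1.2277 pc


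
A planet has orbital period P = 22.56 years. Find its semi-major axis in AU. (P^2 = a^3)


a = P^(2/3) = 22.56^(2/3) = 7.9841

7.9841 AU


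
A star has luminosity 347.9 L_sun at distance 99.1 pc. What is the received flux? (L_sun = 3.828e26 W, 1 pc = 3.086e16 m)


F = L / (4*pi*d^2) = 1.332e+29 / (4*pi*(3.058e+18)^2) = 1.133e-09

1.133e-09 W/m^2


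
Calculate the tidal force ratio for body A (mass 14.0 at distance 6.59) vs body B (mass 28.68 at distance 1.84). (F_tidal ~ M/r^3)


Ratio = (M1/r1^3) / (M2/r2^3) = (14.0/6.59^3) / (28.68/1.84^3) = 0.0106

0.0106


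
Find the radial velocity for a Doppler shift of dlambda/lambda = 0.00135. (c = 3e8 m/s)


v = (dlambda/lambda) * c = 0.00135 * 3e8 = 405000.0

405000.0 m/s


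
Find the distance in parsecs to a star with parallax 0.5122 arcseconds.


d = 1/p = 1/0.5122 = 1.9524

1.9524 pc


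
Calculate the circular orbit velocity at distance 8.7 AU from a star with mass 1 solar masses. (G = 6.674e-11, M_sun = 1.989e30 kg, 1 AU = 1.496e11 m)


v = sqrt(GM/r) = sqrt(6.674e-11 * 1.989e+30 / 1.302e+12) = 10099.1557

10099.1557 m/s


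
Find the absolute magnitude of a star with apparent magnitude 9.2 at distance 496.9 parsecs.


M = m - 5*log10(d) + 5 = 9.2 - 5*log10(496.9) + 5 = 0.7187

0.7187


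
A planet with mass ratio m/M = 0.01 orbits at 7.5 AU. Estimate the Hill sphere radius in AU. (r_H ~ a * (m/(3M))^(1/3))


r_H = a * (m/3M)^(1/3) = 7.5 * (0.01/3)^(1/3) = 1.1204

1.1204 AU


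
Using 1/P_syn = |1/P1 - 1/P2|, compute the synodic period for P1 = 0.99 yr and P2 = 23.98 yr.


1/P_syn = |1/P1 - 1/P2| = |1/0.99 - 1/23.98| => P_syn = 1.0326

1.0326 years


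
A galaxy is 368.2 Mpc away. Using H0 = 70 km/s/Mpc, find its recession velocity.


v = H0 * d = 70 * 368.2 = 25774.0

25774.0 km/s


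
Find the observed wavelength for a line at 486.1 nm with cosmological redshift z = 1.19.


lam_obs = lam_emit * (1 + z) = 486.1 * (1 + 1.19) = 1064.559

1064.559 nm


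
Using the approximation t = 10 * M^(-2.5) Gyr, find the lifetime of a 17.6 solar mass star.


t = 10 * M^(-2.5) = 10 * 17.6^(-2.5) = 0.0077

0.0077 Gyr


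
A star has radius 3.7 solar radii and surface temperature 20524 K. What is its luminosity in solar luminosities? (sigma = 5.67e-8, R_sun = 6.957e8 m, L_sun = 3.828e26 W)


R = 3.7 * 6.957e8 m = 2.57409e+09 m. L = 4*pi*R^2*sigma*T^4 = 4*pi*(2.57409e+09)^2 * 5.67e-8 * 20524^4 = 8.376997806e+29 W. L/L_sun = 8.376997806e+29 / 3.828e26 = 2188.3484

2188.3484 L_sun


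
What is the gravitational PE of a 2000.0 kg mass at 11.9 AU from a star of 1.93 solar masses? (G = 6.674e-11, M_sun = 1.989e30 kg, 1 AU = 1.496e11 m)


M = 1.93 * 1.989e30 kg = 3.83877e+30 kg; r = 11.9 AU * 1.496e11 m/AU = 1.78024e+12 m. U = -GM*m/r = -(6.674e-11 * 3.83877e+30 * 2000.0) / 1.78024e+12 = -2.878e+11

-2.878e+11 J


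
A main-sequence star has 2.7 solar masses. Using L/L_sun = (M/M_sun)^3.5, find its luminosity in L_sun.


L/L_sun = (M/M_sun)^3.5 = 2.7^3.5 = 32.3425

32.3425 L_sun


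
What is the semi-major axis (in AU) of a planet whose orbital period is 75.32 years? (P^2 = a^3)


a = P^(2/3) = 75.32^(2/3) = 17.835

17.835 AU


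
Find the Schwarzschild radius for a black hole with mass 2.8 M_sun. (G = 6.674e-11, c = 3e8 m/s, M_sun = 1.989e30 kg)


M = 2.8 * 1.989e30 kg = 5.5692e+30 kg. rs = 2GM/c^2 = 2 * 6.674e-11 * 5.5692e+30 / (3e8)^2 = 8259.7424

8259.7424 m


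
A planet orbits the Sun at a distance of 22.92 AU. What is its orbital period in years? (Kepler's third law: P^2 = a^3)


P = a^(3/2) = 22.92^1.5 = 109.7291

109.7291 years


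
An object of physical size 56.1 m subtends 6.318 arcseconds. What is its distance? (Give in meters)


D = size / theta_rad, theta_rad = 6.318 * pi/(180*3600) = 3.063e-05, D = 1.832e+06

1.832e+06 m


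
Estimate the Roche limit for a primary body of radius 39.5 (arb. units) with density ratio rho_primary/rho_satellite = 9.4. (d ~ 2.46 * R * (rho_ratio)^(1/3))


d_Roche = 2.46 * 39.5 * 9.4^(1/3) = 205.0728

205.0728


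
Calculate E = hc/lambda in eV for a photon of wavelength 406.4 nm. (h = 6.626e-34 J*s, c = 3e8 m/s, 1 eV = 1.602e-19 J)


E = hc/lambda = 6.626e-34 * 3e8 / 4.064e-07 = 4.891e-19 J = 3.0532 eV

3.0532 eV


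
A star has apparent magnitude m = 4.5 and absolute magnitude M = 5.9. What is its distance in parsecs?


d = 10^((m - M + 5)/5) = 10^((4.5 - 5.9 + 5)/5) = 5.2481

5.2481 pc


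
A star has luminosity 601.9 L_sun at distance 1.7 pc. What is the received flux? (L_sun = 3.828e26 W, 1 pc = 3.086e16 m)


F = L / (4*pi*d^2) = 2.304e+29 / (4*pi*(5.246e+16)^2) = 6.662e-06

6.662e-06 W/m^2


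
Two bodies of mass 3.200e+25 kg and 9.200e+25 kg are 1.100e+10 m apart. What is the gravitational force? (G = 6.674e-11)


F = G*m1*m2/r^2 = 6.674e-11 * 3.200e+25 * 9.200e+25 / (1.100e+10)^2 = 6.674e-11 * 2.944e+51 / 1.210e+20 = 1.624e+21

1.624e+21 N


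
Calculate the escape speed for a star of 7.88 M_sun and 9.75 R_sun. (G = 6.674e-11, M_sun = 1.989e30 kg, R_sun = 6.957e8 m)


M = 7.88 * 1.989e30 kg = 1.567332e+31 kg; R = 9.75 * 6.957e8 m = 6.783075e+09 m. v_esc = sqrt(2GM/R) = sqrt(2 * 6.674e-11 * 1.567332e+31 / 6.783075e+09) = 555360.8868

555360.8868 m/s


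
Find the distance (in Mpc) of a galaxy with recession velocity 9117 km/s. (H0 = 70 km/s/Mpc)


d = v / H0 = 9117 / 70 = 130.2429

130.2429 Mpc


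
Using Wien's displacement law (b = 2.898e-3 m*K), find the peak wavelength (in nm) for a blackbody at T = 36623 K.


lam_max = b / T = 2.898e-3 / 36623 = 7.913e-08 m = 79.1306 nm

79.1306 nm


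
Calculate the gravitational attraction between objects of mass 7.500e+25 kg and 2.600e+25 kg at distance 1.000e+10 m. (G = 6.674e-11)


F = G*m1*m2/r^2 = 6.674e-11 * 7.500e+25 * 2.600e+25 / (1.000e+10)^2 = 6.674e-11 * 1.950e+51 / 1.000e+20 = 1.301e+21

1.301e+21 N


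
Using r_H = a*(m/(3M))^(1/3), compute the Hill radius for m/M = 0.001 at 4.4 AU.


r_H = a * (m/3M)^(1/3) = 4.4 * (0.001/3)^(1/3) = 0.3051

0.3051 AU


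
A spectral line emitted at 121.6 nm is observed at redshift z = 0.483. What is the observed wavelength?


lam_obs = lam_emit * (1 + z) = 121.6 * (1 + 0.483) = 180.3328

180.3328 nm


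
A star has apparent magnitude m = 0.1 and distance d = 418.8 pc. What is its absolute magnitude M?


M = m - 5*log10(d) + 5 = 0.1 - 5*log10(418.8) + 5 = -8.01

-8.01


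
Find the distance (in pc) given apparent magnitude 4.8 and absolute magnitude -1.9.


d = 10^((m - M + 5)/5) = 10^((4.8 - -1.9 + 5)/5) = 218.7762

218.7762 pc


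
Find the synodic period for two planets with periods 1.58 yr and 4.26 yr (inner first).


1/P_syn = |1/P1 - 1/P2| = |1/1.58 - 1/4.26| => P_syn = 2.5115

2.5115 years


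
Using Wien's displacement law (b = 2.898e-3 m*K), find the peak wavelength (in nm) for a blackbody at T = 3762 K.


lam_max = b / T = 2.898e-3 / 3762 = 7.703e-07 m = 770.3349 nm

770.3349 nm


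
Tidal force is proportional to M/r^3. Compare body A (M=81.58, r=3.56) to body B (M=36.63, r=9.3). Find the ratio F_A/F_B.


Ratio = (M1/r1^3) / (M2/r2^3) = (81.58/3.56^3) / (36.63/9.3^3) = 39.705

39.705


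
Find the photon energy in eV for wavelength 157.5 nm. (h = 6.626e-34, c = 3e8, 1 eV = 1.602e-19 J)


E = hc/lambda = 6.626e-34 * 3e8 / 1.575e-07 = 1.262e-18 J = 7.8782 eV

7.8782 eV


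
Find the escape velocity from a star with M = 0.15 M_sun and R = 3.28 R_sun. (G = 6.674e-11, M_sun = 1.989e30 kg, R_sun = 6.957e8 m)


M = 0.15 * 1.989e30 kg = 2.9835e+29 kg; R = 3.28 * 6.957e8 m = 2.281896e+09 m. v_esc = sqrt(2GM/R) = sqrt(2 * 6.674e-11 * 2.9835e+29 / 2.281896e+09) = 132106.1988

132106.1988 m/s


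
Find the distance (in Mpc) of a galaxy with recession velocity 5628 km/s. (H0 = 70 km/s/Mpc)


d = v / H0 = 5628 / 70 = 80.4

80.4 Mpc


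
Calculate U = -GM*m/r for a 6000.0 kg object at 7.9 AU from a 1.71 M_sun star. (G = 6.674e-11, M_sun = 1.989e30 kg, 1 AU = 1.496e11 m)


M = 1.71 * 1.989e30 kg = 3.40119e+30 kg; r = 7.9 AU * 1.496e11 m/AU = 1.18184e+12 m. U = -GM*m/r = -(6.674e-11 * 3.40119e+30 * 6000.0) / 1.18184e+12 = -1.152e+12

-1.152e+12 J


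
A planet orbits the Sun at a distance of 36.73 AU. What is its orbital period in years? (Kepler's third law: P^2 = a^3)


P = a^(3/2) = 36.73^1.5 = 222.6032

222.6032 years


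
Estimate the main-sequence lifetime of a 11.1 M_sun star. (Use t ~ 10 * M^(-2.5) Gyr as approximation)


t = 10 * M^(-2.5) = 10 * 11.1^(-2.5) = 0.0244

0.0244 Gyr


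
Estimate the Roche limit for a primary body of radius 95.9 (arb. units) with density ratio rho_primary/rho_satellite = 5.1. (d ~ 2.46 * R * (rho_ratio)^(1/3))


d_Roche = 2.46 * 95.9 * 5.1^(1/3) = 406.0789

406.0789


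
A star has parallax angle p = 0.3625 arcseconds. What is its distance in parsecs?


d = 1/p = 1/0.3625 = 2.7586

2.7586 pc


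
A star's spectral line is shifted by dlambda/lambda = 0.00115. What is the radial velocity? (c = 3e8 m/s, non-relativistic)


v = (dlambda/lambda) * c = 0.00115 * 3e8 = 345000.0

345000.0 m/s


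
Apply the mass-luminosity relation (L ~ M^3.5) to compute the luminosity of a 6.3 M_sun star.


L/L_sun = (M/M_sun)^3.5 = 6.3^3.5 = 627.613

627.613 L_sun


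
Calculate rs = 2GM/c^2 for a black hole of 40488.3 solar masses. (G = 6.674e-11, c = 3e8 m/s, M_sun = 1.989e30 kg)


M = 40488.3 * 1.989e30 kg = 8.05312287e+34 kg. rs = 2GM/c^2 = 2 * 6.674e-11 * 8.05312287e+34 / (3e8)^2 = 1.194e+08

1.194e+08 m


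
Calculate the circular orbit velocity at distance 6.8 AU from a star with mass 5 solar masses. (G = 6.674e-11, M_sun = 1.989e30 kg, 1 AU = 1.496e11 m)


v = sqrt(GM/r) = sqrt(6.674e-11 * 9.945e+30 / 1.017e+12) = 25543.1963

25543.1963 m/s


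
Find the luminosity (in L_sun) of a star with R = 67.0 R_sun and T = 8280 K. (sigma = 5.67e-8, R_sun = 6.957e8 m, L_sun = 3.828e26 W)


R = 67.0 * 6.957e8 m = 4.66119e+10 m. L = 4*pi*R^2*sigma*T^4 = 4*pi*(4.66119e+10)^2 * 5.67e-8 * 8280^4 = 7.276254522e+30 W. L/L_sun = 7.276254522e+30 / 3.828e26 = 19007.9794

19007.9794 L_sun


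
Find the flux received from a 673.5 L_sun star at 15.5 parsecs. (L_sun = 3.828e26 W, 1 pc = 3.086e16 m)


F = L / (4*pi*d^2) = 2.578e+29 / (4*pi*(4.783e+17)^2) = 8.967e-08

8.967e-08 W/m^2


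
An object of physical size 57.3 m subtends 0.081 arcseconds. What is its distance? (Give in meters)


D = size / theta_rad, theta_rad = 0.081 * pi/(180*3600) = 3.927e-07, D = 1.459e+08

1.459e+08 m


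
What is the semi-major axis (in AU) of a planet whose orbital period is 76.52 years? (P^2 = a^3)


a = P^(2/3) = 76.52^(2/3) = 18.024

18.024 AU


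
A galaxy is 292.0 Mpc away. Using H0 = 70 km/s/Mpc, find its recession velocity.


v = H0 * d = 70 * 292.0 = 20440.0

20440.0 km/s


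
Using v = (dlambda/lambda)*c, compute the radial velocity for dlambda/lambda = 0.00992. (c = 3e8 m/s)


v = (dlambda/lambda) * c = 0.00992 * 3e8 = 2.976e+06

2.976e+06 m/s


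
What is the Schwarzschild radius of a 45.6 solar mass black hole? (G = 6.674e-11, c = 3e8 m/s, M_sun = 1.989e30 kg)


M = 45.6 * 1.989e30 kg = 9.06984e+31 kg. rs = 2GM/c^2 = 2 * 6.674e-11 * 9.06984e+31 / (3e8)^2 = 134515.8048

134515.8048 m


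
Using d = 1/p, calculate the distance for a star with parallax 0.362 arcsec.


d = 1/p = 1/0.362 = 2.7624

2.7624 pc


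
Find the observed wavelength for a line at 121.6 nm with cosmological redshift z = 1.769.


lam_obs = lam_emit * (1 + z) = 121.6 * (1 + 1.769) = 336.7104

336.7104 nm


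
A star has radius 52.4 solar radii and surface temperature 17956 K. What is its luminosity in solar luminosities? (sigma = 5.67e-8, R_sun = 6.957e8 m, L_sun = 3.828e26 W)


R = 52.4 * 6.957e8 m = 3.645468e+10 m. L = 4*pi*R^2*sigma*T^4 = 4*pi*(3.645468e+10)^2 * 5.67e-8 * 17956^4 = 9.843235835e+31 W. L/L_sun = 9.843235835e+31 / 3.828e26 = 257137.8222

257137.8222 L_sun
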